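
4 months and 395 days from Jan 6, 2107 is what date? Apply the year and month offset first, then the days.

June 4, 2108

Counting forward 4 months and 395 days from January 6, 2107: first the month/year part, then the days.
month 1 + 4 = 5 → May 2107.
Day 6 is valid in May, giving May 6, 2107.
Now add 395 days from May 6, 2107.
May has 31 days, so 31 − 6 = 25 days remain after May 6, 2107; 395 − 25 = 370 left.
June 2107 has 30 days: 370 − 30 = 340 left.
July 2107 has 31 days: 340 − 31 = 309 left.
August 2107 has 31 days: 309 − 31 = 278 left.
September 2107 has 30 days: 278 − 30 = 248 left.
October 2107 has 31 days: 248 − 31 = 217 left.
November 2107 has 30 days: 217 − 30 = 187 left.
December 2107 has 31 days: 187 − 31 = 156 left.
January 2108 has 31 days: 156 − 31 = 125 left.
February 2108 has 29 days (2108 is a leap year): 125 − 29 = 96 left.
March 2108 has 31 days: 96 − 31 = 65 left.
April 2108 has 30 days: 65 − 30 = 35 left.
May 2108 has 31 days: 35 − 31 = 4 left.
4 days into June 2108 → June 4, 2108.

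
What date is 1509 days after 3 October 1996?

November 20, 2000

Advancing 1509 days from October 3, 1996.
October has 31 days, so 31 − 3 = 28 days remain after October 3, 1996; 1509 − 28 = 1481 left.
November 1996 has 30 days: 1481 − 30 = 1451 left.
December 1996 has 31 days: 1451 − 31 = 1420 left.
January 1997 has 31 days: 1420 − 31 = 1389 left.
February 1997 has 28 days (1997 is not a leap year): 1389 − 28 = 1361 left.
March 1997 has 31 days: 1361 − 31 = 1330 left.
April 1997 has 30 days: 1330 − 30 = 1300 left.
May 1997 has 31 days: 1300 − 31 = 1269 left.
June 1997 has 30 days: 1269 − 30 = 1239 left.
July 1997 has 31 days: 1239 − 31 = 1208 left.
August 1997 has 31 days: 1208 − 31 = 1177 left.
September 1997 has 30 days: 1177 − 30 = 1147 left.
October 1997 has 31 days: 1147 − 31 = 1116 left.
November 1997 has 30 days: 1116 − 30 = 1086 left.
December 1997 has 31 days: 1086 − 31 = 1055 left.
January 1998 has 31 days: 1055 − 31 = 1024 left.
February 1998 has 28 days (1998 is not a leap year): 1024 − 28 = 996 left.
March 1998 has 31 days: 996 − 31 = 965 left.
April 1998 has 30 days: 965 − 30 = 935 left.
May 1998 has 31 days: 935 − 31 = 904 left.
June 1998 has 30 days: 904 − 30 = 874 left.
July 1998 has 31 days: 874 − 31 = 843 left.
August 1998 has 31 days: 843 − 31 = 812 left.
September 1998 has 30 days: 812 − 30 = 782 left.
October 1998 has 31 days: 782 − 31 = 751 left.
November 1998 has 30 days: 751 − 30 = 721 left.
December 1998 has 31 days: 721 − 31 = 690 left.
January 1999 has 31 days: 690 − 31 = 659 left.
February 1999 has 28 days (1999 is not a leap year): 659 − 28 = 631 left.
March 1999 has 31 days: 631 − 31 = 600 left.
April 1999 has 30 days: 600 − 30 = 570 left.
May 1999 has 31 days: 570 − 31 = 539 left.
June 1999 has 30 days: 539 − 30 = 509 left.
July 1999 has 31 days: 509 − 31 = 478 left.
August 1999 has 31 days: 478 − 31 = 447 left.
September 1999 has 30 days: 447 − 30 = 417 left.
October 1999 has 31 days: 417 − 31 = 386 left.
November 1999 has 30 days: 386 − 30 = 356 left.
December 1999 has 31 days: 356 − 31 = 325 left.
January 2000 has 31 days: 325 − 31 = 294 left.
February 2000 has 29 days (2000 is a leap year (divisible by 400)): 294 − 29 = 265 left.
March 2000 has 31 days: 265 − 31 = 234 left.
April 2000 has 30 days: 234 − 30 = 204 left.
May 2000 has 31 days: 204 − 31 = 173 left.
June 2000 has 30 days: 173 − 30 = 143 left.
July 2000 has 31 days: 143 − 31 = 112 left.
August 2000 has 31 days: 112 − 31 = 81 left.
September 2000 has 30 days: 81 − 30 = 51 left.
October 2000 has 31 days: 51 − 31 = 20 left.
20 days into November 2000 → November 20, 2000.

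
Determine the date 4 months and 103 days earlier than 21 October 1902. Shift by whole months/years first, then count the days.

Going back 4 months and 103 days from October 21, 1902: first the month/year part, then the days.
month 10 − 4 = 6 → June 1902.
Day 21 is valid in June, giving June 21, 1902.
Now subtract 103 days from June 21, 1902.
Going back 21 days from June 21, 1902 reaches the end of the previous month; 103 − 21 = 82 left.
May 1902 has 31 days: 82 − 31 = 51 left.
April 1902 has 30 days: 51 − 30 = 21 left.
March 1902 has 31 days; 31 − 21 = 10 → March 10, 1902.

March 10, 1902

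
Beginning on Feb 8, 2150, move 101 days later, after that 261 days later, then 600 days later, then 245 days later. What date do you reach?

Adding 101 days from February 8, 2150:
February has 28 days, so 28 − 8 = 20 days remain after February 8, 2150; 101 − 20 = 81 left.
March 2150 has 31 days: 81 − 31 = 50 left.
April 2150 has 30 days: 50 − 30 = 20 left.
20 days into May 2150 → May 20, 2150.
Adding 261 days from May 20, 2150:
May has 31 days, so 31 − 20 = 11 days remain after May 20, 2150; 261 − 11 = 250 left.
June 2150 has 30 days: 250 − 30 = 220 left.
July 2150 has 31 days: 220 − 31 = 189 left.
August 2150 has 31 days: 189 − 31 = 158 left.
September 2150 has 30 days: 158 − 30 = 128 left.
October 2150 has 31 days: 128 − 31 = 97 left.
November 2150 has 30 days: 97 − 30 = 67 left.
December 2150 has 31 days: 67 − 31 = 36 left.
January 2151 has 31 days: 36 − 31 = 5 left.
5 days into February 2151 → February 5, 2151.
Counting forward 600 days from February 5, 2151:
February has 28 days, so 28 − 5 = 23 days remain after February 5, 2151; 600 − 23 = 577 left.
March 2151 has 31 days: 577 − 31 = 546 left.
April 2151 has 30 days: 546 − 30 = 516 left.
May 2151 has 31 days: 516 − 31 = 485 left.
June 2151 has 30 days: 485 − 30 = 455 left.
July 2151 has 31 days: 455 − 31 = 424 left.
August 2151 has 31 days: 424 − 31 = 393 left.
September 2151 has 30 days: 393 − 30 = 363 left.
October 2151 has 31 days: 363 − 31 = 332 left.
November 2151 has 30 days: 332 − 30 = 302 left.
December 2151 has 31 days: 302 − 31 = 271 left.
January 2152 has 31 days: 271 − 31 = 240 left.
February 2152 has 29 days (2152 is a leap year): 240 − 29 = 211 left.
March 2152 has 31 days: 211 − 31 = 180 left.
April 2152 has 30 days: 180 − 30 = 150 left.
May 2152 has 31 days: 150 − 31 = 119 left.
June 2152 has 30 days: 119 − 30 = 89 left.
July 2152 has 31 days: 89 − 31 = 58 left.
August 2152 has 31 days: 58 − 31 = 27 left.
27 days into September 2152 → September 27, 2152.
Adding 245 days from September 27, 2152:
September has 30 days, so 30 − 27 = 3 days remain after September 27, 2152; 245 − 3 = 242 left.
October 2152 has 31 days: 242 − 31 = 211 left.
November 2152 has 30 days: 211 − 30 = 181 left.
December 2152 has 31 days: 181 − 31 = 150 left.
January 2153 has 31 days: 150 − 31 = 119 left.
February 2153 has 28 days (2153 is not a leap year): 119 − 28 = 91 left.
March 2153 has 31 days: 91 − 31 = 60 left.
April 2153 has 30 days: 60 − 30 = 30 left.
30 days into May 2153 → May 30, 2153.

May 30, 2153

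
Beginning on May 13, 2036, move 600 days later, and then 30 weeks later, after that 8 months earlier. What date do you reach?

December 1, 2037

Advancing 600 days from May 13, 2036:
May has 31 days, so 31 − 13 = 18 days remain after May 13, 2036; 600 − 18 = 582 left.
June 2036 has 30 days: 582 − 30 = 552 left.
July 2036 has 31 days: 552 − 31 = 521 left.
August 2036 has 31 days: 521 − 31 = 490 left.
September 2036 has 30 days: 490 − 30 = 460 left.
October 2036 has 31 days: 460 − 31 = 429 left.
November 2036 has 30 days: 429 − 30 = 399 left.
December 2036 has 31 days: 399 − 31 = 368 left.
January 2037 has 31 days: 368 − 31 = 337 left.
February 2037 has 28 days (2037 is not a leap year): 337 − 28 = 309 left.
March 2037 has 31 days: 309 − 31 = 278 left.
April 2037 has 30 days: 278 − 30 = 248 left.
May 2037 has 31 days: 248 − 31 = 217 left.
June 2037 has 30 days: 217 − 30 = 187 left.
July 2037 has 31 days: 187 − 31 = 156 left.
August 2037 has 31 days: 156 − 31 = 125 left.
September 2037 has 30 days: 125 − 30 = 95 left.
October 2037 has 31 days: 95 − 31 = 64 left.
November 2037 has 30 days: 64 − 30 = 34 left.
December 2037 has 31 days: 34 − 31 = 3 left.
3 days into January 2038 → January 3, 2038.
Adding 30 weeks (= 210 days) from January 3, 2038:
January has 31 days, so 31 − 3 = 28 days remain after January 3, 2038; 210 − 28 = 182 left.
February 2038 has 28 days (2038 is not a leap year): 182 − 28 = 154 left.
March 2038 has 31 days: 154 − 31 = 123 left.
April 2038 has 30 days: 123 − 30 = 93 left.
May 2038 has 31 days: 93 − 31 = 62 left.
June 2038 has 30 days: 62 − 30 = 32 left.
July 2038 has 31 days: 32 − 31 = 1 left.
1 day into August 2038 → August 1, 2038.
Subtracting 8 months from August 1, 2038:
month 8 − 8 = 0, which is month 12 of year 2037 → December 2037.
Day 1 is valid in December, giving December 1, 2037.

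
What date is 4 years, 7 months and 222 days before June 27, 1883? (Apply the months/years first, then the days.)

April 19, 1878

Subtracting 4 years, 7 months and 222 days from June 27, 1883: first the month/year part, then the days.
-4 years → 1879; month 6 − 7 = -1, which is month 11 of year 1878 → November 1878.
Day 27 is valid in November, giving November 27, 1878.
Now subtract 222 days from November 27, 1878.
Going back 27 days from November 27, 1878 reaches the end of the previous month; 222 − 27 = 195 left.
October 1878 has 31 days: 195 − 31 = 164 left.
September 1878 has 30 days: 164 − 30 = 134 left.
August 1878 has 31 days: 134 − 31 = 103 left.
July 1878 has 31 days: 103 − 31 = 72 left.
June 1878 has 30 days: 72 − 30 = 42 left.
May 1878 has 31 days: 42 − 31 = 11 left.
April 1878 has 30 days; 30 − 11 = 19 → April 19, 1878.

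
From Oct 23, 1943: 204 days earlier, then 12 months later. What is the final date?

Counting back 204 days from October 23, 1943:
Going back 23 days from October 23, 1943 reaches the end of the previous month; 204 − 23 = 181 left.
September 1943 has 30 days: 181 − 30 = 151 left.
August 1943 has 31 days: 151 − 31 = 120 left.
July 1943 has 31 days: 120 − 31 = 89 left.
June 1943 has 30 days: 89 − 30 = 59 left.
May 1943 has 31 days: 59 − 31 = 28 left.
April 1943 has 30 days; 30 − 28 = 2 → April 2, 1943.
Adding 12 months from April 2, 1943:
month 4 + 12 = 16, which is month 4 of year 1944 → April 1944.
Day 2 is valid in April, giving April 2, 1944.

April 2, 1944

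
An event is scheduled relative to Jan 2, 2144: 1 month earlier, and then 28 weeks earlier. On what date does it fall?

May 20, 2143

Going back 1 month from January 2, 2144:
month 1 − 1 = 0, which is month 12 of year 2143 → December 2143.
Day 2 is valid in December, giving December 2, 2143.
Counting back 28 weeks (= 196 days) from December 2, 2143:
Going back 2 days from December 2, 2143 reaches the end of the previous month; 196 − 2 = 194 left.
November 2143 has 30 days: 194 − 30 = 164 left.
October 2143 has 31 days: 164 − 31 = 133 left.
September 2143 has 30 days: 133 − 30 = 103 left.
August 2143 has 31 days: 103 − 31 = 72 left.
July 2143 has 31 days: 72 − 31 = 41 left.
June 2143 has 30 days: 41 − 30 = 11 left.
May 2143 has 31 days; 31 − 11 = 20 → May 20, 2143.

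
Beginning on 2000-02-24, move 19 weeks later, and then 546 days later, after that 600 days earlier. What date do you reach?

May 13, 2000

Adding 19 weeks (= 133 days) from February 24, 2000:
February has 29 days, so 29 − 24 = 5 days remain after February 24, 2000; 133 − 5 = 128 left.
March 2000 has 31 days: 128 − 31 = 97 left.
April 2000 has 30 days: 97 − 30 = 67 left.
May 2000 has 31 days: 67 − 31 = 36 left.
June 2000 has 30 days: 36 − 30 = 6 left.
6 days into July 2000 → July 6, 2000.
Counting forward 546 days from July 6, 2000:
July has 31 days, so 31 − 6 = 25 days remain after July 6, 2000; 546 − 25 = 521 left.
August 2000 has 31 days: 521 − 31 = 490 left.
September 2000 has 30 days: 490 − 30 = 460 left.
October 2000 has 31 days: 460 − 31 = 429 left.
November 2000 has 30 days: 429 − 30 = 399 left.
December 2000 has 31 days: 399 − 31 = 368 left.
January 2001 has 31 days: 368 − 31 = 337 left.
February 2001 has 28 days (2001 is not a leap year): 337 − 28 = 309 left.
March 2001 has 31 days: 309 − 31 = 278 left.
April 2001 has 30 days: 278 − 30 = 248 left.
May 2001 has 31 days: 248 − 31 = 217 left.
June 2001 has 30 days: 217 − 30 = 187 left.
July 2001 has 31 days: 187 − 31 = 156 left.
August 2001 has 31 days: 156 − 31 = 125 left.
September 2001 has 30 days: 125 − 30 = 95 left.
October 2001 has 31 days: 95 − 31 = 64 left.
November 2001 has 30 days: 64 − 30 = 34 left.
December 2001 has 31 days: 34 − 31 = 3 left.
3 days into January 2002 → January 3, 2002.
Going back 600 days from January 3, 2002:
Going back 3 days from January 3, 2002 reaches the end of the previous month; 600 − 3 = 597 left.
December 2001 has 31 days: 597 − 31 = 566 left.
November 2001 has 30 days: 566 − 30 = 536 left.
October 2001 has 31 days: 536 − 31 = 505 left.
September 2001 has 30 days: 505 − 30 = 475 left.
August 2001 has 31 days: 475 − 31 = 444 left.
July 2001 has 31 days: 444 − 31 = 413 left.
June 2001 has 30 days: 413 − 30 = 383 left.
May 2001 has 31 days: 383 − 31 = 352 left.
April 2001 has 30 days: 352 − 30 = 322 left.
March 2001 has 31 days: 322 − 31 = 291 left.
February 2001 has 28 days (2001 is not a leap year): 291 − 28 = 263 left.
January 2001 has 31 days: 263 − 31 = 232 left.
December 2000 has 31 days: 232 − 31 = 201 left.
November 2000 has 30 days: 201 − 30 = 171 left.
October 2000 has 31 days: 171 − 31 = 140 left.
September 2000 has 30 days: 140 − 30 = 110 left.
August 2000 has 31 days: 110 − 31 = 79 left.
July 2000 has 31 days: 79 − 31 = 48 left.
June 2000 has 30 days: 48 − 30 = 18 left.
May 2000 has 31 days; 31 − 18 = 13 → May 13, 2000.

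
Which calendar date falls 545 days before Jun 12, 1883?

December 14, 1881

Counting back 545 days from June 12, 1883.
Going back 12 days from June 12, 1883 reaches the end of the previous month; 545 − 12 = 533 left.
May 1883 has 31 days: 533 − 31 = 502 left.
April 1883 has 30 days: 502 − 30 = 472 left.
March 1883 has 31 days: 472 − 31 = 441 left.
February 1883 has 28 days (1883 is not a leap year): 441 − 28 = 413 left.
January 1883 has 31 days: 413 − 31 = 382 left.
December 1882 has 31 days: 382 − 31 = 351 left.
November 1882 has 30 days: 351 − 30 = 321 left.
October 1882 has 31 days: 321 − 31 = 290 left.
September 1882 has 30 days: 290 − 30 = 260 left.
August 1882 has 31 days: 260 − 31 = 229 left.
July 1882 has 31 days: 229 − 31 = 198 left.
June 1882 has 30 days: 198 − 30 = 168 left.
May 1882 has 31 days: 168 − 31 = 137 left.
April 1882 has 30 days: 137 − 30 = 107 left.
March 1882 has 31 days: 107 − 31 = 76 left.
February 1882 has 28 days (1882 is not a leap year): 76 − 28 = 48 left.
January 1882 has 31 days: 48 − 31 = 17 left.
December 1881 has 31 days; 31 − 17 = 14 → December 14, 1881.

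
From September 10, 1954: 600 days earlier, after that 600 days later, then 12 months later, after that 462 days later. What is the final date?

Subtracting 600 days from September 10, 1954:
Going back 10 days from September 10, 1954 reaches the end of the previous month; 600 − 10 = 590 left.
August 1954 has 31 days: 590 − 31 = 559 left.
July 1954 has 31 days: 559 − 31 = 528 left.
June 1954 has 30 days: 528 − 30 = 498 left.
May 1954 has 31 days: 498 − 31 = 467 left.
April 1954 has 30 days: 467 − 30 = 437 left.
March 1954 has 31 days: 437 − 31 = 406 left.
February 1954 has 28 days (1954 is not a leap year): 406 − 28 = 378 left.
January 1954 has 31 days: 378 − 31 = 347 left.
December 1953 has 31 days: 347 − 31 = 316 left.
November 1953 has 30 days: 316 − 30 = 286 left.
October 1953 has 31 days: 286 − 31 = 255 left.
September 1953 has 30 days: 255 − 30 = 225 left.
August 1953 has 31 days: 225 − 31 = 194 left.
July 1953 has 31 days: 194 − 31 = 163 left.
June 1953 has 30 days: 163 − 30 = 133 left.
May 1953 has 31 days: 133 − 31 = 102 left.
April 1953 has 30 days: 102 − 30 = 72 left.
March 1953 has 31 days: 72 − 31 = 41 left.
February 1953 has 28 days (1953 is not a leap year): 41 − 28 = 13 left.
January 1953 has 31 days; 31 − 13 = 18 → January 18, 1953.
Counting forward 600 days from January 18, 1953:
January has 31 days, so 31 − 18 = 13 days remain after January 18, 1953; 600 − 13 = 587 left.
February 1953 has 28 days (1953 is not a leap year): 587 − 28 = 559 left.
March 1953 has 31 days: 559 − 31 = 528 left.
April 1953 has 30 days: 528 − 30 = 498 left.
May 1953 has 31 days: 498 − 31 = 467 left.
June 1953 has 30 days: 467 − 30 = 437 left.
July 1953 has 31 days: 437 − 31 = 406 left.
August 1953 has 31 days: 406 − 31 = 375 left.
September 1953 has 30 days: 375 − 30 = 345 left.
October 1953 has 31 days: 345 − 31 = 314 left.
November 1953 has 30 days: 314 − 30 = 284 left.
December 1953 has 31 days: 284 − 31 = 253 left.
January 1954 has 31 days: 253 − 31 = 222 left.
February 1954 has 28 days (1954 is not a leap year): 222 − 28 = 194 left.
March 1954 has 31 days: 194 − 31 = 163 left.
April 1954 has 30 days: 163 − 30 = 133 left.
May 1954 has 31 days: 133 − 31 = 102 left.
June 1954 has 30 days: 102 − 30 = 72 left.
July 1954 has 31 days: 72 − 31 = 41 left.
August 1954 has 31 days: 41 − 31 = 10 left.
10 days into September 1954 → September 10, 1954.
Adding 12 months from September 10, 1954:
month 9 + 12 = 21, which is month 9 of year 1955 → September 1955.
Day 10 is valid in September, giving September 10, 1955.
Adding 462 days from September 10, 1955:
September has 30 days, so 30 − 10 = 20 days remain after September 10, 1955; 462 − 20 = 442 left.
October 1955 has 31 days: 442 − 31 = 411 left.
November 1955 has 30 days: 411 − 30 = 381 left.
December 1955 has 31 days: 381 − 31 = 350 left.
January 1956 has 31 days: 350 − 31 = 319 left.
February 1956 has 29 days (1956 is a leap year): 319 − 29 = 290 left.
March 1956 has 31 days: 290 − 31 = 259 left.
April 1956 has 30 days: 259 − 30 = 229 left.
May 1956 has 31 days: 229 − 31 = 198 left.
June 1956 has 30 days: 198 − 30 = 168 left.
July 1956 has 31 days: 168 − 31 = 137 left.
August 1956 has 31 days: 137 − 31 = 106 left.
September 1956 has 30 days: 106 − 30 = 76 left.
October 1956 has 31 days: 76 − 31 = 45 left.
November 1956 has 30 days: 45 − 30 = 15 left.
15 days into December 1956 → December 15, 1956.

December 15, 1956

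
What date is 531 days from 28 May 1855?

Counting forward 531 days from May 28, 1855.
May has 31 days, so 31 − 28 = 3 days remain after May 28, 1855; 531 − 3 = 528 left.
June 1855 has 30 days: 528 − 30 = 498 left.
July 1855 has 31 days: 498 − 31 = 467 left.
August 1855 has 31 days: 467 − 31 = 436 left.
September 1855 has 30 days: 436 − 30 = 406 left.
October 1855 has 31 days: 406 − 31 = 375 left.
November 1855 has 30 days: 375 − 30 = 345 left.
December 1855 has 31 days: 345 − 31 = 314 left.
January 1856 has 31 days: 314 − 31 = 283 left.
February 1856 has 29 days (1856 is a leap year): 283 − 29 = 254 left.
March 1856 has 31 days: 254 − 31 = 223 left.
April 1856 has 30 days: 223 − 30 = 193 left.
May 1856 has 31 days: 193 − 31 = 162 left.
June 1856 has 30 days: 162 − 30 = 132 left.
July 1856 has 31 days: 132 − 31 = 101 left.
August 1856 has 31 days: 101 − 31 = 70 left.
September 1856 has 30 days: 70 − 30 = 40 left.
October 1856 has 31 days: 40 − 31 = 9 left.
9 days into November 1856 → November 9, 1856.

November 9, 1856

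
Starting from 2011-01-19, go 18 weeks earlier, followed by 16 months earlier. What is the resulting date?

May 15, 2009

Going back 18 weeks (= 126 days) from January 19, 2011:
Going back 19 days from January 19, 2011 reaches the end of the previous month; 126 − 19 = 107 left.
December 2010 has 31 days: 107 − 31 = 76 left.
November 2010 has 30 days: 76 − 30 = 46 left.
October 2010 has 31 days: 46 − 31 = 15 left.
September 2010 has 30 days; 30 − 15 = 15 → September 15, 2010.
Subtracting 16 months from September 15, 2010:
month 9 − 16 = -7, which is month 5 of year 2009 → May 2009.
Day 15 is valid in May, giving May 15, 2009.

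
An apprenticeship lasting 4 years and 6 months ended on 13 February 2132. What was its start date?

Counting back 4 years and 6 months from February 13, 2132.
-4 years → 2128; month 2 − 6 = -4, which is month 8 of year 2127 → August 2127.
Day 13 is valid in August, giving August 13, 2127.

August 13, 2127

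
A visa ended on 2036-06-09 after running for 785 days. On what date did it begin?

April 16, 2034

Counting back 785 days from June 9, 2036.
Going back 9 days from June 9, 2036 reaches the end of the previous month; 785 − 9 = 776 left.
May 2036 has 31 days: 776 − 31 = 745 left.
April 2036 has 30 days: 745 − 30 = 715 left.
March 2036 has 31 days: 715 − 31 = 684 left.
February 2036 has 29 days (2036 is a leap year): 684 − 29 = 655 left.
January 2036 has 31 days: 655 − 31 = 624 left.
December 2035 has 31 days: 624 − 31 = 593 left.
November 2035 has 30 days: 593 − 30 = 563 left.
October 2035 has 31 days: 563 − 31 = 532 left.
September 2035 has 30 days: 532 − 30 = 502 left.
August 2035 has 31 days: 502 − 31 = 471 left.
July 2035 has 31 days: 471 − 31 = 440 left.
June 2035 has 30 days: 440 − 30 = 410 left.
May 2035 has 31 days: 410 − 31 = 379 left.
April 2035 has 30 days: 379 − 30 = 349 left.
March 2035 has 31 days: 349 − 31 = 318 left.
February 2035 has 28 days (2035 is not a leap year): 318 − 28 = 290 left.
January 2035 has 31 days: 290 − 31 = 259 left.
December 2034 has 31 days: 259 − 31 = 228 left.
November 2034 has 30 days: 228 − 30 = 198 left.
October 2034 has 31 days: 198 − 31 = 167 left.
September 2034 has 30 days: 167 − 30 = 137 left.
August 2034 has 31 days: 137 − 31 = 106 left.
July 2034 has 31 days: 106 − 31 = 75 left.
June 2034 has 30 days: 75 − 30 = 45 left.
May 2034 has 31 days: 45 − 31 = 14 left.
April 2034 has 30 days; 30 − 14 = 16 → April 16, 2034.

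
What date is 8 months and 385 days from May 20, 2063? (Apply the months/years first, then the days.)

Counting forward 8 months and 385 days from May 20, 2063: first the month/year part, then the days.
month 5 + 8 = 13, which is month 1 of year 2064 → January 2064.
Day 20 is valid in January, giving January 20, 2064.
Now add 385 days from January 20, 2064.
January has 31 days, so 31 − 20 = 11 days remain after January 20, 2064; 385 − 11 = 374 left.
February 2064 has 29 days (2064 is a leap year): 374 − 29 = 345 left.
March 2064 has 31 days: 345 − 31 = 314 left.
April 2064 has 30 days: 314 − 30 = 284 left.
May 2064 has 31 days: 284 − 31 = 253 left.
June 2064 has 30 days: 253 − 30 = 223 left.
July 2064 has 31 days: 223 − 31 = 192 left.
August 2064 has 31 days: 192 − 31 = 161 left.
September 2064 has 30 days: 161 − 30 = 131 left.
October 2064 has 31 days: 131 − 31 = 100 left.
November 2064 has 30 days: 100 − 30 = 70 left.
December 2064 has 31 days: 70 − 31 = 39 left.
January 2065 has 31 days: 39 − 31 = 8 left.
8 days into February 2065 → February 8, 2065.

February 8, 2065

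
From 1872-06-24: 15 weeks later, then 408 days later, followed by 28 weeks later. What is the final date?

Advancing 15 weeks (= 105 days) from June 24, 1872:
June has 30 days, so 30 − 24 = 6 days remain after June 24, 1872; 105 − 6 = 99 left.
July 1872 has 31 days: 99 − 31 = 68 left.
August 1872 has 31 days: 68 − 31 = 37 left.
September 1872 has 30 days: 37 − 30 = 7 left.
7 days into October 1872 → October 7, 1872.
Adding 408 days from October 7, 1872:
October has 31 days, so 31 − 7 = 24 days remain after October 7, 1872; 408 − 24 = 384 left.
November 1872 has 30 days: 384 − 30 = 354 left.
December 1872 has 31 days: 354 − 31 = 323 left.
January 1873 has 31 days: 323 − 31 = 292 left.
February 1873 has 28 days (1873 is not a leap year): 292 − 28 = 264 left.
March 1873 has 31 days: 264 − 31 = 233 left.
April 1873 has 30 days: 233 − 30 = 203 left.
May 1873 has 31 days: 203 − 31 = 172 left.
June 1873 has 30 days: 172 − 30 = 142 left.
July 1873 has 31 days: 142 − 31 = 111 left.
August 1873 has 31 days: 111 − 31 = 80 left.
September 1873 has 30 days: 80 − 30 = 50 left.
October 1873 has 31 days: 50 − 31 = 19 left.
19 days into November 1873 → November 19, 1873.
Counting forward 28 weeks (= 196 days) from November 19, 1873:
November has 30 days, so 30 − 19 = 11 days remain after November 19, 1873; 196 − 11 = 185 left.
December 1873 has 31 days: 185 − 31 = 154 left.
January 1874 has 31 days: 154 − 31 = 123 left.
February 1874 has 28 days (1874 is not a leap year): 123 − 28 = 95 left.
March 1874 has 31 days: 95 − 31 = 64 left.
April 1874 has 30 days: 64 − 30 = 34 left.
May 1874 has 31 days: 34 − 31 = 3 left.
3 days into June 1874 → June 3, 1874.

June 3, 1874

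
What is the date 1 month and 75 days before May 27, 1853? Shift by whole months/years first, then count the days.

February 11, 1853

Subtracting 1 month and 75 days from May 27, 1853: first the month/year part, then the days.
month 5 − 1 = 4 → April 1853.
Day 27 is valid in April, giving April 27, 1853.
Now subtract 75 days from April 27, 1853.
Going back 27 days from April 27, 1853 reaches the end of the previous month; 75 − 27 = 48 left.
March 1853 has 31 days: 48 − 31 = 17 left.
February 1853 has 28 days; 28 − 17 = 11 → February 11, 1853.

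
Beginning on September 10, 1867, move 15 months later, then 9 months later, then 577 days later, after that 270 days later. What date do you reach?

January 5, 1872

Advancing 15 months from September 10, 1867:
month 9 + 15 = 24, which is month 12 of year 1868 → December 1868.
Day 10 is valid in December, giving December 10, 1868.
Advancing 9 months from December 10, 1868:
month 12 + 9 = 21, which is month 9 of year 1869 → September 1869.
Day 10 is valid in September, giving September 10, 1869.
Advancing 577 days from September 10, 1869:
September has 30 days, so 30 − 10 = 20 days remain after September 10, 1869; 577 − 20 = 557 left.
October 1869 has 31 days: 557 − 31 = 526 left.
November 1869 has 30 days: 526 − 30 = 496 left.
December 1869 has 31 days: 496 − 31 = 465 left.
January 1870 has 31 days: 465 − 31 = 434 left.
February 1870 has 28 days (1870 is not a leap year): 434 − 28 = 406 left.
March 1870 has 31 days: 406 − 31 = 375 left.
April 1870 has 30 days: 375 − 30 = 345 left.
May 1870 has 31 days: 345 − 31 = 314 left.
June 1870 has 30 days: 314 − 30 = 284 left.
July 1870 has 31 days: 284 − 31 = 253 left.
August 1870 has 31 days: 253 − 31 = 222 left.
September 1870 has 30 days: 222 − 30 = 192 left.
October 1870 has 31 days: 192 − 31 = 161 left.
November 1870 has 30 days: 161 − 30 = 131 left.
December 1870 has 31 days: 131 − 31 = 100 left.
January 1871 has 31 days: 100 − 31 = 69 left.
February 1871 has 28 days (1871 is not a leap year): 69 − 28 = 41 left.
March 1871 has 31 days: 41 − 31 = 10 left.
10 days into April 1871 → April 10, 1871.
Counting forward 270 days from April 10, 1871:
April has 30 days, so 30 − 10 = 20 days remain after April 10, 1871; 270 − 20 = 250 left.
May 1871 has 31 days: 250 − 31 = 219 left.
June 1871 has 30 days: 219 − 30 = 189 left.
July 1871 has 31 days: 189 − 31 = 158 left.
August 1871 has 31 days: 158 − 31 = 127 left.
September 1871 has 30 days: 127 − 30 = 97 left.
October 1871 has 31 days: 97 − 31 = 66 left.
November 1871 has 30 days: 66 − 30 = 36 left.
December 1871 has 31 days: 36 − 31 = 5 left.
5 days into January 1872 → January 5, 1872.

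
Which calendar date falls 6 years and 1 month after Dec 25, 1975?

January 25, 1982

Adding 6 years and 1 month from December 25, 1975.
+6 years → 1981; month 12 + 1 = 13, which is month 1 of year 1982 → January 1982.
Day 25 is valid in January, giving January 25, 1982.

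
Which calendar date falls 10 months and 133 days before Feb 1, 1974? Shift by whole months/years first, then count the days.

Counting back 10 months and 133 days from February 1, 1974: first the month/year part, then the days.
month 2 − 10 = -8, which is month 4 of year 1973 → April 1973.
Day 1 is valid in April, giving April 1, 1973.
Now subtract 133 days from April 1, 1973.
Going back 1 day from April 1, 1973 reaches the end of the previous month; 133 − 1 = 132 left.
March 1973 has 31 days: 132 − 31 = 101 left.
February 1973 has 28 days (1973 is not a leap year): 101 − 28 = 73 left.
January 1973 has 31 days: 73 − 31 = 42 left.
December 1972 has 31 days: 42 − 31 = 11 left.
November 1972 has 30 days; 30 − 11 = 19 → November 19, 1972.

November 19, 1972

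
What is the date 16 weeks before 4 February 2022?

Subtracting 16 weeks = 112 days from February 4, 2022.
Going back 4 days from February 4, 2022 reaches the end of the previous month; 112 − 4 = 108 left.
January 2022 has 31 days: 108 − 31 = 77 left.
December 2021 has 31 days: 77 − 31 = 46 left.
November 2021 has 30 days: 46 − 30 = 16 left.
October 2021 has 31 days; 31 − 16 = 15 → October 15, 2021.

October 15, 2021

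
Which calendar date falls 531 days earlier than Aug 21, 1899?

March 8, 1898

Going back 531 days from August 21, 1899.
Going back 21 days from August 21, 1899 reaches the end of the previous month; 531 − 21 = 510 left.
July 1899 has 31 days: 510 − 31 = 479 left.
June 1899 has 30 days: 479 − 30 = 449 left.
May 1899 has 31 days: 449 − 31 = 418 left.
April 1899 has 30 days: 418 − 30 = 388 left.
March 1899 has 31 days: 388 − 31 = 357 left.
February 1899 has 28 days (1899 is not a leap year): 357 − 28 = 329 left.
January 1899 has 31 days: 329 − 31 = 298 left.
December 1898 has 31 days: 298 − 31 = 267 left.
November 1898 has 30 days: 267 − 30 = 237 left.
October 1898 has 31 days: 237 − 31 = 206 left.
September 1898 has 30 days: 206 − 30 = 176 left.
August 1898 has 31 days: 176 − 31 = 145 left.
July 1898 has 31 days: 145 − 31 = 114 left.
June 1898 has 30 days: 114 − 30 = 84 left.
May 1898 has 31 days: 84 − 31 = 53 left.
April 1898 has 30 days: 53 − 30 = 23 left.
March 1898 has 31 days; 31 − 23 = 8 → March 8, 1898.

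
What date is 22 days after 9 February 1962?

Advancing 22 days from February 9, 1962.
February has 28 days, so 28 − 9 = 19 days remain after February 9, 1962; 22 − 19 = 3 left.
3 days into March 1962 → March 3, 1962.

March 3, 1962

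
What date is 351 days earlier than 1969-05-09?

Going back 351 days from May 9, 1969.
Going back 9 days from May 9, 1969 reaches the end of the previous month; 351 − 9 = 342 left.
April 1969 has 30 days: 342 − 30 = 312 left.
March 1969 has 31 days: 312 − 31 = 281 left.
February 1969 has 28 days (1969 is not a leap year): 281 − 28 = 253 left.
January 1969 has 31 days: 253 − 31 = 222 left.
December 1968 has 31 days: 222 − 31 = 191 left.
November 1968 has 30 days: 191 − 30 = 161 left.
October 1968 has 31 days: 161 − 31 = 130 left.
September 1968 has 30 days: 130 − 30 = 100 left.
August 1968 has 31 days: 100 − 31 = 69 left.
July 1968 has 31 days: 69 − 31 = 38 left.
June 1968 has 30 days: 38 − 30 = 8 left.
May 1968 has 31 days; 31 − 8 = 23 → May 23, 1968.

May 23, 1968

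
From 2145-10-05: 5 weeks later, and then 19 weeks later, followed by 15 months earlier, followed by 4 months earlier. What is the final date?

Adding 5 weeks (= 35 days) from October 5, 2145:
October has 31 days, so 31 − 5 = 26 days remain after October 5, 2145; 35 − 26 = 9 left.
9 days into November 2145 → November 9, 2145.
Advancing 19 weeks (= 133 days) from November 9, 2145:
November has 30 days, so 30 − 9 = 21 days remain after November 9, 2145; 133 − 21 = 112 left.
December 2145 has 31 days: 112 − 31 = 81 left.
January 2146 has 31 days: 81 − 31 = 50 left.
February 2146 has 28 days (2146 is not a leap year): 50 − 28 = 22 left.
22 days into March 2146 → March 22, 2146.
Going back 15 months from March 22, 2146:
month 3 − 15 = -12, which is month 12 of year 2144 → December 2144.
Day 22 is valid in December, giving December 22, 2144.
Counting back 4 months from December 22, 2144:
month 12 − 4 = 8 → August 2144.
Day 22 is valid in August, giving August 22, 2144.

August 22, 2144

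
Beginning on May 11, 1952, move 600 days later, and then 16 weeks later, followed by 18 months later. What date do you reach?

October 23, 1955

Advancing 600 days from May 11, 1952:
May has 31 days, so 31 − 11 = 20 days remain after May 11, 1952; 600 − 20 = 580 left.
June 1952 has 30 days: 580 − 30 = 550 left.
July 1952 has 31 days: 550 − 31 = 519 left.
August 1952 has 31 days: 519 − 31 = 488 left.
September 1952 has 30 days: 488 − 30 = 458 left.
October 1952 has 31 days: 458 − 31 = 427 left.
November 1952 has 30 days: 427 − 30 = 397 left.
December 1952 has 31 days: 397 − 31 = 366 left.
January 1953 has 31 days: 366 − 31 = 335 left.
February 1953 has 28 days (1953 is not a leap year): 335 − 28 = 307 left.
March 1953 has 31 days: 307 − 31 = 276 left.
April 1953 has 30 days: 276 − 30 = 246 left.
May 1953 has 31 days: 246 − 31 = 215 left.
June 1953 has 30 days: 215 − 30 = 185 left.
July 1953 has 31 days: 185 − 31 = 154 left.
August 1953 has 31 days: 154 − 31 = 123 left.
September 1953 has 30 days: 123 − 30 = 93 left.
October 1953 has 31 days: 93 − 31 = 62 left.
November 1953 has 30 days: 62 − 30 = 32 left.
December 1953 has 31 days: 32 − 31 = 1 left.
1 day into January 1954 → January 1, 1954.
Adding 16 weeks (= 112 days) from January 1, 1954:
January has 31 days, so 31 − 1 = 30 days remain after January 1, 1954; 112 − 30 = 82 left.
February 1954 has 28 days (1954 is not a leap year): 82 − 28 = 54 left.
March 1954 has 31 days: 54 − 31 = 23 left.
23 days into April 1954 → April 23, 1954.
Adding 18 months from April 23, 1954:
month 4 + 18 = 22, which is month 10 of year 1955 → October 1955.
Day 23 is valid in October, giving October 23, 1955.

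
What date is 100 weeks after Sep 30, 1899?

Advancing 100 weeks = 700 days from September 30, 1899.
September has 30 days, so 30 − 30 = 0 days remain after September 30, 1899; 700 − 0 = 700 left.
October 1899 has 31 days: 700 − 31 = 669 left.
November 1899 has 30 days: 669 − 30 = 639 left.
December 1899 has 31 days: 639 − 31 = 608 left.
January 1900 has 31 days: 608 − 31 = 577 left.
February 1900 has 28 days (1900 is not a leap year (divisible by 100 but not 400)): 577 − 28 = 549 left.
March 1900 has 31 days: 549 − 31 = 518 left.
April 1900 has 30 days: 518 − 30 = 488 left.
May 1900 has 31 days: 488 − 31 = 457 left.
June 1900 has 30 days: 457 − 30 = 427 left.
July 1900 has 31 days: 427 − 31 = 396 left.
August 1900 has 31 days: 396 − 31 = 365 left.
September 1900 has 30 days: 365 − 30 = 335 left.
October 1900 has 31 days: 335 − 31 = 304 left.
November 1900 has 30 days: 304 − 30 = 274 left.
December 1900 has 31 days: 274 − 31 = 243 left.
January 1901 has 31 days: 243 − 31 = 212 left.
February 1901 has 28 days (1901 is not a leap year): 212 − 28 = 184 left.
March 1901 has 31 days: 184 − 31 = 153 left.
April 1901 has 30 days: 153 − 30 = 123 left.
May 1901 has 31 days: 123 − 31 = 92 left.
June 1901 has 30 days: 92 − 30 = 62 left.
July 1901 has 31 days: 62 − 31 = 31 left.
31 days into August 1901 → August 31, 1901.

August 31, 1901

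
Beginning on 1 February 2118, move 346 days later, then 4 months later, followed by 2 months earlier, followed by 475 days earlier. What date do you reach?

Adding 346 days from February 1, 2118:
February has 28 days, so 28 − 1 = 27 days remain after February 1, 2118; 346 − 27 = 319 left.
March 2118 has 31 days: 319 − 31 = 288 left.
April 2118 has 30 days: 288 − 30 = 258 left.
May 2118 has 31 days: 258 − 31 = 227 left.
June 2118 has 30 days: 227 − 30 = 197 left.
July 2118 has 31 days: 197 − 31 = 166 left.
August 2118 has 31 days: 166 − 31 = 135 left.
September 2118 has 30 days: 135 − 30 = 105 left.
October 2118 has 31 days: 105 − 31 = 74 left.
November 2118 has 30 days: 74 − 30 = 44 left.
December 2118 has 31 days: 44 − 31 = 13 left.
13 days into January 2119 → January 13, 2119.
Adding 4 months from January 13, 2119:
month 1 + 4 = 5 → May 2119.
Day 13 is valid in May, giving May 13, 2119.
Going back 2 months from May 13, 2119:
month 5 − 2 = 3 → March 2119.
Day 13 is valid in March, giving March 13, 2119.
Counting back 475 days from March 13, 2119:
Going back 13 days from March 13, 2119 reaches the end of the previous month; 475 − 13 = 462 left.
February 2119 has 28 days (2119 is not a leap year): 462 − 28 = 434 left.
January 2119 has 31 days: 434 − 31 = 403 left.
December 2118 has 31 days: 403 − 31 = 372 left.
November 2118 has 30 days: 372 − 30 = 342 left.
October 2118 has 31 days: 342 − 31 = 311 left.
September 2118 has 30 days: 311 − 30 = 281 left.
August 2118 has 31 days: 281 − 31 = 250 left.
July 2118 has 31 days: 250 − 31 = 219 left.
June 2118 has 30 days: 219 − 30 = 189 left.
May 2118 has 31 days: 189 − 31 = 158 left.
April 2118 has 30 days: 158 − 30 = 128 left.
March 2118 has 31 days: 128 − 31 = 97 left.
February 2118 has 28 days (2118 is not a leap year): 97 − 28 = 69 left.
January 2118 has 31 days: 69 − 31 = 38 left.
December 2117 has 31 days: 38 − 31 = 7 left.
November 2117 has 30 days; 30 − 7 = 23 → November 23, 2117.

November 23, 2117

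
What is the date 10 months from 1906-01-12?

November 12, 1906

Counting forward 10 months from January 12, 1906.
month 1 + 10 = 11 → November 1906.
Day 12 is valid in November, giving November 12, 1906.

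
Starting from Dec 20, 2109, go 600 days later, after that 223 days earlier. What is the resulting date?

January 1, 2111

Advancing 600 days from December 20, 2109:
December has 31 days, so 31 − 20 = 11 days remain after December 20, 2109; 600 − 11 = 589 left.
January 2110 has 31 days: 589 − 31 = 558 left.
February 2110 has 28 days (2110 is not a leap year): 558 − 28 = 530 left.
March 2110 has 31 days: 530 − 31 = 499 left.
April 2110 has 30 days: 499 − 30 = 469 left.
May 2110 has 31 days: 469 − 31 = 438 left.
June 2110 has 30 days: 438 − 30 = 408 left.
July 2110 has 31 days: 408 − 31 = 377 left.
August 2110 has 31 days: 377 − 31 = 346 left.
September 2110 has 30 days: 346 − 30 = 316 left.
October 2110 has 31 days: 316 − 31 = 285 left.
November 2110 has 30 days: 285 − 30 = 255 left.
December 2110 has 31 days: 255 − 31 = 224 left.
January 2111 has 31 days: 224 − 31 = 193 left.
February 2111 has 28 days (2111 is not a leap year): 193 − 28 = 165 left.
March 2111 has 31 days: 165 − 31 = 134 left.
April 2111 has 30 days: 134 − 30 = 104 left.
May 2111 has 31 days: 104 − 31 = 73 left.
June 2111 has 30 days: 73 − 30 = 43 left.
July 2111 has 31 days: 43 − 31 = 12 left.
12 days into August 2111 → August 12, 2111.
Going back 223 days from August 12, 2111:
Going back 12 days from August 12, 2111 reaches the end of the previous month; 223 − 12 = 211 left.
July 2111 has 31 days: 211 − 31 = 180 left.
June 2111 has 30 days: 180 − 30 = 150 left.
May 2111 has 31 days: 150 − 31 = 119 left.
April 2111 has 30 days: 119 − 30 = 89 left.
March 2111 has 31 days: 89 − 31 = 58 left.
February 2111 has 28 days (2111 is not a leap year): 58 − 28 = 30 left.
January 2111 has 31 days; 31 − 30 = 1 → January 1, 2111.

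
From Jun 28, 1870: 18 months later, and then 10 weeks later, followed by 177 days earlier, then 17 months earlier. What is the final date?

April 12, 1870

Counting forward 18 months from June 28, 1870:
month 6 + 18 = 24, which is month 12 of year 1871 → December 1871.
Day 28 is valid in December, giving December 28, 1871.
Adding 10 weeks (= 70 days) from December 28, 1871:
December has 31 days, so 31 − 28 = 3 days remain after December 28, 1871; 70 − 3 = 67 left.
January 1872 has 31 days: 67 − 31 = 36 left.
February 1872 has 29 days (1872 is a leap year): 36 − 29 = 7 left.
7 days into March 1872 → March 7, 1872.
Subtracting 177 days from March 7, 1872:
Going back 7 days from March 7, 1872 reaches the end of the previous month; 177 − 7 = 170 left.
February 1872 has 29 days (1872 is a leap year): 170 − 29 = 141 left.
January 1872 has 31 days: 141 − 31 = 110 left.
December 1871 has 31 days: 110 − 31 = 79 left.
November 1871 has 30 days: 79 − 30 = 49 left.
October 1871 has 31 days: 49 − 31 = 18 left.
September 1871 has 30 days; 30 − 18 = 12 → September 12, 1871.
Subtracting 17 months from September 12, 1871:
month 9 − 17 = -8, which is month 4 of year 1870 → April 1870.
Day 12 is valid in April, giving April 12, 1870.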